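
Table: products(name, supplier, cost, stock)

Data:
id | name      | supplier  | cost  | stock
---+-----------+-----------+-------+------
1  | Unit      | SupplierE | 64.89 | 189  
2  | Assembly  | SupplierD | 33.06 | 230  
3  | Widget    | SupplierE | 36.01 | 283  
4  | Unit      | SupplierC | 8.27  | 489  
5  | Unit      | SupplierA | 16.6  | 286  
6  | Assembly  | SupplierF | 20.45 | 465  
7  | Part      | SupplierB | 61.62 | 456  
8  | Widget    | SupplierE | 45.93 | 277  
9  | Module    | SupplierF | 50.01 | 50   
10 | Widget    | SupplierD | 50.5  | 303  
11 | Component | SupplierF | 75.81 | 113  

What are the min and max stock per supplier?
SELECT supplier, MIN(stock), MAX(stock)
FROM products
GROUP BY supplier

Result:
  SupplierA: min=286, max=286
  SupplierB: min=456, max=456
  SupplierC: min=489, max=489
  SupplierD: min=230, max=303
  SupplierE: min=189, max=283
  SupplierF: min=50, max=465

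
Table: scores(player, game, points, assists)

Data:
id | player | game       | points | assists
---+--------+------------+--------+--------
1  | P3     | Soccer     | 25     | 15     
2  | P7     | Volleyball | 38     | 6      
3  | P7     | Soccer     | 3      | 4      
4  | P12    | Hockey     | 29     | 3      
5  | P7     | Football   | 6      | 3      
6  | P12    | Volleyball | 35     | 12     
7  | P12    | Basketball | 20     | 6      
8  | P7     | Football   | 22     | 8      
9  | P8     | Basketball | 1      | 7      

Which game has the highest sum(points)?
SELECT game, SUM(points) as val
FROM scores
GROUP BY game
ORDER BY val DESC
LIMIT 1

Result: Volleyball with sum(points) = 73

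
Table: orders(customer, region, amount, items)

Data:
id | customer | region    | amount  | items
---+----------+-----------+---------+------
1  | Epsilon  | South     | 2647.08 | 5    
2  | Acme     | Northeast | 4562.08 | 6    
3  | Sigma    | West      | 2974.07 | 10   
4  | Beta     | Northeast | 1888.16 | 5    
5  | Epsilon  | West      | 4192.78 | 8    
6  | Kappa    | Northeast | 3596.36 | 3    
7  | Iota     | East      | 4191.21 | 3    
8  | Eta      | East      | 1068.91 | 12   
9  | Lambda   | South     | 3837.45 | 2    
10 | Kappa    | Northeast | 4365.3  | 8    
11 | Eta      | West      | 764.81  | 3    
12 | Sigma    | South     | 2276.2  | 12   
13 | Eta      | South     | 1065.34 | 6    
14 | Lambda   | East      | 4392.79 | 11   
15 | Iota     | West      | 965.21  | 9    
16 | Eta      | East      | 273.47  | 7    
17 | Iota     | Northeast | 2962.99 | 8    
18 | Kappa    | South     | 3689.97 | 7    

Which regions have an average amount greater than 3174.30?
SELECT region, AVG(amount)
FROM orders
GROUP BY region
HAVING AVG(amount) > 3174.30

Result:
  Northeast: avg=3474.98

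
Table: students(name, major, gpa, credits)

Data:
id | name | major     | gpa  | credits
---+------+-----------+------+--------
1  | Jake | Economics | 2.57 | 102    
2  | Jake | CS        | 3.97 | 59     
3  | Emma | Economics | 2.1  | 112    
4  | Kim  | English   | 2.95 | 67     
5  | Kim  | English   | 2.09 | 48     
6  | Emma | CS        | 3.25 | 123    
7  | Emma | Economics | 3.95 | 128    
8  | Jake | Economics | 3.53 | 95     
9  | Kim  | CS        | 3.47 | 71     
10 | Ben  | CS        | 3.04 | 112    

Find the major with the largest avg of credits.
SELECT major, AVG(credits) as val
FROM students
GROUP BY major
ORDER BY val DESC
LIMIT 1

Result: Economics with avg(credits) = 109.25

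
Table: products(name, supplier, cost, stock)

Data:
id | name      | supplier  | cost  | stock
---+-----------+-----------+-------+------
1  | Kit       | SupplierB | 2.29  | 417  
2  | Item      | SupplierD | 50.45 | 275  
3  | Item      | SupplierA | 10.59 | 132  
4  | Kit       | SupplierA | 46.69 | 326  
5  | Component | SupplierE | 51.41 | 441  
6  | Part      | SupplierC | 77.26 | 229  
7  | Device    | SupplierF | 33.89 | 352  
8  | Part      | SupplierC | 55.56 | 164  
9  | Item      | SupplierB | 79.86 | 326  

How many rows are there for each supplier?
SELECT supplier, COUNT(*) as count
FROM products
GROUP BY supplier

Result:
  SupplierA: 2
  SupplierB: 2
  SupplierC: 2
  SupplierD: 1
  SupplierE: 1
  SupplierF: 1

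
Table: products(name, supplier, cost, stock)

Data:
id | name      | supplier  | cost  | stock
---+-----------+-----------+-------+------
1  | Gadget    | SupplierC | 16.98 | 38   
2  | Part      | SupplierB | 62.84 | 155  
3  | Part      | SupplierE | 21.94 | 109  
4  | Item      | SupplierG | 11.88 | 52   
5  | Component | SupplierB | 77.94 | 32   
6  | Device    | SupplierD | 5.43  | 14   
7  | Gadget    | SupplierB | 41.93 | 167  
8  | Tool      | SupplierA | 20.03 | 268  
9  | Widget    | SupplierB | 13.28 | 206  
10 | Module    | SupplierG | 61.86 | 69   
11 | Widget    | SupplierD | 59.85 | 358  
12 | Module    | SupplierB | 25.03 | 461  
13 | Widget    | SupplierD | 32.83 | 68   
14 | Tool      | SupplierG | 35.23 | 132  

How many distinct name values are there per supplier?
SELECT supplier, COUNT(DISTINCT name)
FROM products
GROUP BY supplier

Result:
  SupplierA: 1 distinct
  SupplierB: 5 distinct
  SupplierC: 1 distinct
  SupplierD: 2 distinct
  SupplierE: 1 distinct
  SupplierG: 3 distinct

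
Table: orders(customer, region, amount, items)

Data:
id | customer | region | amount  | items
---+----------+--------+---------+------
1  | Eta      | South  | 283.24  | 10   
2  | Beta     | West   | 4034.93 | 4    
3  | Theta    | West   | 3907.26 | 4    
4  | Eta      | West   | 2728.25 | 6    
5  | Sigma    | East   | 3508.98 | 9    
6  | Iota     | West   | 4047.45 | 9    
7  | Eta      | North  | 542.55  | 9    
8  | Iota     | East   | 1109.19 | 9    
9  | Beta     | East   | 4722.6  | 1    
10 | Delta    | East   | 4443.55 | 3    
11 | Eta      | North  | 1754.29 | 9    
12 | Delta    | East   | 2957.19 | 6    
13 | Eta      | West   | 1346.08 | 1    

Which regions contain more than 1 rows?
SELECT region, COUNT(*) as cnt
FROM orders
GROUP BY region
HAVING COUNT(*) > 1

Result:
  East: 5
  North: 2
  West: 5

Note: HAVING filters groups after aggregation, WHERE filters rows before.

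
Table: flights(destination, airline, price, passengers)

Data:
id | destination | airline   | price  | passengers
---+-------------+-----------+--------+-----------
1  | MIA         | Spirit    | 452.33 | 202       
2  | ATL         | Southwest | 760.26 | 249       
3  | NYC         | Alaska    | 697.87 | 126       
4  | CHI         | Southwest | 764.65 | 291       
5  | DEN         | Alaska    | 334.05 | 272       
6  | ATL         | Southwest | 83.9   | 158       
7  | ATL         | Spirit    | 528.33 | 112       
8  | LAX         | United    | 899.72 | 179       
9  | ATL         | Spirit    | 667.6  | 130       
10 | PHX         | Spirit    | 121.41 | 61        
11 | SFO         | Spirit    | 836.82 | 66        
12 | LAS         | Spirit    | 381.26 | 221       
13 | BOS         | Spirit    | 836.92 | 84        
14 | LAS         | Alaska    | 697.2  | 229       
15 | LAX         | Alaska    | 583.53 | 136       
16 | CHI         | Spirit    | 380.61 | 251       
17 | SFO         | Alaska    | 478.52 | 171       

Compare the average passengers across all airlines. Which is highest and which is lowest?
SELECT airline, AVG(passengers)
FROM flights
GROUP BY airline
ORDER BY AVG(passengers)

All groups:
  Spirit: 140.88
  United: 179.00
  Alaska: 186.80
  Southwest: 232.67

Highest: Southwest (232.67)
Lowest: Spirit (140.88)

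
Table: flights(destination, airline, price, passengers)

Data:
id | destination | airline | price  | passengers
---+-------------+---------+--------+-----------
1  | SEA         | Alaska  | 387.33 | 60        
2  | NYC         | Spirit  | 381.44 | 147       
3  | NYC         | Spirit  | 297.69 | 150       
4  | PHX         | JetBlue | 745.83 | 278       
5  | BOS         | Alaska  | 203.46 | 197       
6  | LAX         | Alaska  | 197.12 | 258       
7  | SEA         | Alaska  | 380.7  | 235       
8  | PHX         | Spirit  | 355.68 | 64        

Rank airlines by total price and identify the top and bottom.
SELECT airline, SUM(price)
FROM flights
GROUP BY airline
ORDER BY SUM(price)

All groups:
  JetBlue: 745.83
  Spirit: 1034.81
  Alaska: 1168.61

Highest: Alaska (1168.61)
Lowest: JetBlue (745.83)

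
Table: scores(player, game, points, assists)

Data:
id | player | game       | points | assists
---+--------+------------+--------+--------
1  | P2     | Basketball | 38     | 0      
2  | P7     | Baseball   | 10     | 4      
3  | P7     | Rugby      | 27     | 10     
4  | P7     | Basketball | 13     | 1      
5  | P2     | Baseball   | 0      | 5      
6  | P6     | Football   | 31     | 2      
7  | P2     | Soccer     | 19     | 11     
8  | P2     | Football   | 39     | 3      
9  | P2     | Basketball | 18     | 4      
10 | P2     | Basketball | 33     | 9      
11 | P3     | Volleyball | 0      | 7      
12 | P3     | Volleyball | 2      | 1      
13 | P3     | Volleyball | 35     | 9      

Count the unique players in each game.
SELECT game, COUNT(DISTINCT player)
FROM scores
GROUP BY game

Result:
  Baseball: 2 distinct
  Basketball: 2 distinct
  Football: 2 distinct
  Rugby: 1 distinct
  Soccer: 1 distinct
  Volleyball: 1 distinct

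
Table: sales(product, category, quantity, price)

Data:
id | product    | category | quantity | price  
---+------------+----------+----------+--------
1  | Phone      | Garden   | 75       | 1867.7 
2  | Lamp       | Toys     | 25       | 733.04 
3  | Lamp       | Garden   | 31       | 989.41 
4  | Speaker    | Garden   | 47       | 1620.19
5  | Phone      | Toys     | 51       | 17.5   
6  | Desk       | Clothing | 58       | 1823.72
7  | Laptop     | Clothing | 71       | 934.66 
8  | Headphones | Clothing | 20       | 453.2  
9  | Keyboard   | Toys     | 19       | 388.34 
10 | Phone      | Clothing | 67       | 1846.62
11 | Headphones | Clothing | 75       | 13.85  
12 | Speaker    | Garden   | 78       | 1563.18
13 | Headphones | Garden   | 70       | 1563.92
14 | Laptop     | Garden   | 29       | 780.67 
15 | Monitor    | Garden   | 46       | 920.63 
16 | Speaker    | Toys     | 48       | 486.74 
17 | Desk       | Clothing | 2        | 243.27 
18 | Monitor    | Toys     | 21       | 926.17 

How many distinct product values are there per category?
SELECT category, COUNT(DISTINCT product)
FROM sales
GROUP BY category

Result:
  Clothing: 4 distinct
  Garden: 6 distinct
  Toys: 5 distinct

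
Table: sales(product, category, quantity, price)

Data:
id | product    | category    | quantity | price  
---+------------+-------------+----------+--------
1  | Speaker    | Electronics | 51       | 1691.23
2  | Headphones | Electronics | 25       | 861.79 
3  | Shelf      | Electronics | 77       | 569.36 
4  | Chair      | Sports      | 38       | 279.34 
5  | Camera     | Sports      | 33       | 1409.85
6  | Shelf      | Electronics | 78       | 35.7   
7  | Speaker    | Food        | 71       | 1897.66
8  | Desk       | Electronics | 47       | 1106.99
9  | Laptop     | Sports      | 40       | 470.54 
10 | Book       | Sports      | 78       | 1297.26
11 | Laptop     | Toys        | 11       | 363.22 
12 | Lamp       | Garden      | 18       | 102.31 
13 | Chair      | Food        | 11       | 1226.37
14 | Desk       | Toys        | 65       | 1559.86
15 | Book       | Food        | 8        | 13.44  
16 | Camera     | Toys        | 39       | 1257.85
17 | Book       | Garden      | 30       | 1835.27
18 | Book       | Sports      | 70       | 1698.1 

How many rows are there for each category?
SELECT category, COUNT(*) as count
FROM sales
GROUP BY category

Result:
  Electronics: 5
  Food: 3
  Garden: 2
  Sports: 5
  Toys: 3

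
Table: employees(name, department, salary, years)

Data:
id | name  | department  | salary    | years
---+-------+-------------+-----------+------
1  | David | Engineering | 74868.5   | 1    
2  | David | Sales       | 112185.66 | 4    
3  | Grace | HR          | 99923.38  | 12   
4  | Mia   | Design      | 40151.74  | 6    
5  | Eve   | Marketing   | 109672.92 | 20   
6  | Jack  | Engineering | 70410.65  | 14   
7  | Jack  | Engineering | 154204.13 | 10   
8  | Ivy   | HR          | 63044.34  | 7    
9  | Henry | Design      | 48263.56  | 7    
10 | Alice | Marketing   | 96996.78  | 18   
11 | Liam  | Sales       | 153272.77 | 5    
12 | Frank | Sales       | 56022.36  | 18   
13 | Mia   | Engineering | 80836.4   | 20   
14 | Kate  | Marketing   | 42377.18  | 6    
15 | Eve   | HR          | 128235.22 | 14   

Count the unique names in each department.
SELECT department, COUNT(DISTINCT name)
FROM employees
GROUP BY department

Result:
  Design: 2 distinct
  Engineering: 3 distinct
  HR: 3 distinct
  Marketing: 3 distinct
  Sales: 3 distinct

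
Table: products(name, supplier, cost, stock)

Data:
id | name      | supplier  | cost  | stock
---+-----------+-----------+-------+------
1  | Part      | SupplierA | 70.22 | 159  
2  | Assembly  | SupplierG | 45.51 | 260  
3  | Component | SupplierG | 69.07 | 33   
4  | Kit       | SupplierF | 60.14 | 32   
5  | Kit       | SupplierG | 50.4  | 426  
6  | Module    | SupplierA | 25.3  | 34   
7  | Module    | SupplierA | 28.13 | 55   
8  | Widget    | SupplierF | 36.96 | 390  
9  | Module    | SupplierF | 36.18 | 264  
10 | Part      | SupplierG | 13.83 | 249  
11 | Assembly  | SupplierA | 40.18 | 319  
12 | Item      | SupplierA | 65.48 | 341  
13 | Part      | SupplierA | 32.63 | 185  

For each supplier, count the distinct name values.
SELECT supplier, COUNT(DISTINCT name)
FROM products
GROUP BY supplier

Result:
  SupplierA: 4 distinct
  SupplierF: 3 distinct
  SupplierG: 4 distinct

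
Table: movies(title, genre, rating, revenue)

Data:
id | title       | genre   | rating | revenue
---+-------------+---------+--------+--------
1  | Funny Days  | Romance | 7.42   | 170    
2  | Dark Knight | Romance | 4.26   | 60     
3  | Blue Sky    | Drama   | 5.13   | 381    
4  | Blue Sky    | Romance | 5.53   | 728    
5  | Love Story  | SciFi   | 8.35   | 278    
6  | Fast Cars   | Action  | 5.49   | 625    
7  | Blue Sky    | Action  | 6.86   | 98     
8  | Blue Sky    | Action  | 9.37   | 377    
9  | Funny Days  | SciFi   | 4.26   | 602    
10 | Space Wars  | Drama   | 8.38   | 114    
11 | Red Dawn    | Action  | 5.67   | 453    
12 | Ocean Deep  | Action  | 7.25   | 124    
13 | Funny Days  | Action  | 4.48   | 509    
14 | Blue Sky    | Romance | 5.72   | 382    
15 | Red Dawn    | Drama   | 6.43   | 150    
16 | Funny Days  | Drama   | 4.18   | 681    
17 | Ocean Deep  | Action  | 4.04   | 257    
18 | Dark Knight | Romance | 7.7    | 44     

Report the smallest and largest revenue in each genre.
SELECT genre, MIN(revenue), MAX(revenue)
FROM movies
GROUP BY genre

Result:
  Action: min=98, max=625
  Drama: min=114, max=681
  Romance: min=44, max=728
  SciFi: min=278, max=602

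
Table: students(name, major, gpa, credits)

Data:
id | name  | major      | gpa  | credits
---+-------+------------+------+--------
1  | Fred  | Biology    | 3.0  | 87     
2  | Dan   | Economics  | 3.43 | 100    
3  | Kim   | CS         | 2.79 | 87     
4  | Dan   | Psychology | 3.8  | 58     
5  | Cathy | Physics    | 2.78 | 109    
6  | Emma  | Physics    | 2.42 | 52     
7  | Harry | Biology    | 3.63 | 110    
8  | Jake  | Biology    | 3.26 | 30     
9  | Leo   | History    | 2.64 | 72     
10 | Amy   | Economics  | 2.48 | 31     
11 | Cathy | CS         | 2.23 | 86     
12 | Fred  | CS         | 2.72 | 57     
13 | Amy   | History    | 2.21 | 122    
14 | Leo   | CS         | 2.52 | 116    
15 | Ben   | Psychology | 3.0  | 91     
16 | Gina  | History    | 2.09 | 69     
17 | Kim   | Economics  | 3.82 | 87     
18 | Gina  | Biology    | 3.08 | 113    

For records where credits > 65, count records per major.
SELECT major, COUNT(*)
FROM students
WHERE credits > 65
GROUP BY major

Note: WHERE filters rows before grouping.

Result:
  Biology: 3
  CS: 3
  Economics: 2
  History: 3
  Physics: 1
  Psychology: 1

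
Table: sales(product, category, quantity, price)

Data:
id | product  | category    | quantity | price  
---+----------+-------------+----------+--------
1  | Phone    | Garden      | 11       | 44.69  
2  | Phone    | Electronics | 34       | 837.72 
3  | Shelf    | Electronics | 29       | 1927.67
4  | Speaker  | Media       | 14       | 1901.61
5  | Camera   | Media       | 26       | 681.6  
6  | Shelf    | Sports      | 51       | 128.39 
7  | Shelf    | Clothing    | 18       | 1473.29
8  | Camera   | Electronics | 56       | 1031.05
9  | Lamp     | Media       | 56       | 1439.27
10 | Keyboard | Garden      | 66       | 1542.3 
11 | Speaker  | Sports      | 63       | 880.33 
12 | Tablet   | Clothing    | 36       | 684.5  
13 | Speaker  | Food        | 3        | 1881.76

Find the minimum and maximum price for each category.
SELECT category, MIN(price), MAX(price)
FROM sales
GROUP BY category

Result:
  Clothing: min=684.50, max=1473.29
  Electronics: min=837.72, max=1927.67
  Food: min=1881.76, max=1881.76
  Garden: min=44.69, max=1542.30
  Media: min=681.60, max=1901.61
  Sports: min=128.39, max=880.33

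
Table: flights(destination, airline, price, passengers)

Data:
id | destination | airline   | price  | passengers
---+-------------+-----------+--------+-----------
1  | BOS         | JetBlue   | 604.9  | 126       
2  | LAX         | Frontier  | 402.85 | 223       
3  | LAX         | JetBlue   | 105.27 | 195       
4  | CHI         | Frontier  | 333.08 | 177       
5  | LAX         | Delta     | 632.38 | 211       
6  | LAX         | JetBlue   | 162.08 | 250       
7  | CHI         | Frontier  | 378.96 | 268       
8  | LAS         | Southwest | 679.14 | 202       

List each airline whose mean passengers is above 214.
SELECT airline, AVG(passengers)
FROM flights
GROUP BY airline
HAVING AVG(passengers) > 214

Result:
  Frontier: avg=222.67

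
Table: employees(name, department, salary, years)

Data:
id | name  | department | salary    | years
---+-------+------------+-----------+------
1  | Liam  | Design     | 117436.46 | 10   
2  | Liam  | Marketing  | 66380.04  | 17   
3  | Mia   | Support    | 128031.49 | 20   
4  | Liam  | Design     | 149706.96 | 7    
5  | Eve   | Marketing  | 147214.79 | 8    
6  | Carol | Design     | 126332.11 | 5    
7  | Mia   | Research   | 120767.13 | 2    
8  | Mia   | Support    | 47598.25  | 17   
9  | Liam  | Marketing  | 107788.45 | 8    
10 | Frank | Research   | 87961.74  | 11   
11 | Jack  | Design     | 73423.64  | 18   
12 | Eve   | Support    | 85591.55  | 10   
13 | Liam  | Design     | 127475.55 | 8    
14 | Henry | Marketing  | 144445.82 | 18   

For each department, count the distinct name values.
SELECT department, COUNT(DISTINCT name)
FROM employees
GROUP BY department

Result:
  Design: 3 distinct
  Marketing: 3 distinct
  Research: 2 distinct
  Support: 2 distinct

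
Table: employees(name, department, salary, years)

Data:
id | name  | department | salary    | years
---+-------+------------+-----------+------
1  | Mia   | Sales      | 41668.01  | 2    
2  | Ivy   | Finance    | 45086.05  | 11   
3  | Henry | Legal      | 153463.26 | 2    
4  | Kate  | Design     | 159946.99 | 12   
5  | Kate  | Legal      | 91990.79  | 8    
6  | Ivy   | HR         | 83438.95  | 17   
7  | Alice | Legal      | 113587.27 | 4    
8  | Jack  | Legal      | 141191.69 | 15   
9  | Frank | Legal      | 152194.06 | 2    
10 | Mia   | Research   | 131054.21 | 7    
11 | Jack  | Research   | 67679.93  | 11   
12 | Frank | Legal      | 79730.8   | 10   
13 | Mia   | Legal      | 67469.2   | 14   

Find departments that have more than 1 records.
SELECT department, COUNT(*) as cnt
FROM employees
GROUP BY department
HAVING COUNT(*) > 1

Result:
  Legal: 7
  Research: 2

Note: HAVING filters groups after aggregation, WHERE filters rows before.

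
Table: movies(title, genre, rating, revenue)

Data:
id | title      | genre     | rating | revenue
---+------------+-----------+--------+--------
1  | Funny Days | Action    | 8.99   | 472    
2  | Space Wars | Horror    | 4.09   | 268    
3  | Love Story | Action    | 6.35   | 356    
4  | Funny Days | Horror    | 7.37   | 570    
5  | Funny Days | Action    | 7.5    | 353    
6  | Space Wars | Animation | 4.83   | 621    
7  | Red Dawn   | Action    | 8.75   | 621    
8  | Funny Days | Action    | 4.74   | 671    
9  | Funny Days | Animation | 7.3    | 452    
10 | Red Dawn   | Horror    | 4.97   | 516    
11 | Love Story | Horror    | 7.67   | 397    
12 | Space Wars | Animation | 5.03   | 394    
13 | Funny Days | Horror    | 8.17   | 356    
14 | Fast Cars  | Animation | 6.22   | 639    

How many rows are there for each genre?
SELECT genre, COUNT(*) as count
FROM movies
GROUP BY genre

Result:
  Action: 5
  Animation: 4
  Horror: 5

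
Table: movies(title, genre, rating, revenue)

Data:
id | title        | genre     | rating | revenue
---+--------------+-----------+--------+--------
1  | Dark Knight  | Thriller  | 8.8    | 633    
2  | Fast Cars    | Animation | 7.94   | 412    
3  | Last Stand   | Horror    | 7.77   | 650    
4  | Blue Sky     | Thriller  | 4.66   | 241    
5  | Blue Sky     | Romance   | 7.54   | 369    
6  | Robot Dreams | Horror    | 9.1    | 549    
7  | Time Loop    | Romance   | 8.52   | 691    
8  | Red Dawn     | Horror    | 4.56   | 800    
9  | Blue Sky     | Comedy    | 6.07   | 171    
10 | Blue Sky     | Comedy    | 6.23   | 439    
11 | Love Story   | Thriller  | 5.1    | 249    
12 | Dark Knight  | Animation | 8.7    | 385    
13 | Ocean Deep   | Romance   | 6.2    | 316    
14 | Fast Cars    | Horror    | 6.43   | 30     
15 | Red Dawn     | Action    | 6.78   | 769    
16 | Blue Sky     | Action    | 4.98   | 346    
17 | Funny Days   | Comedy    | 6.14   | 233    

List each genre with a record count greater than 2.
SELECT genre, COUNT(*) as cnt
FROM movies
GROUP BY genre
HAVING COUNT(*) > 2

Result:
  Comedy: 3
  Horror: 4
  Romance: 3
  Thriller: 3

Note: HAVING filters groups after aggregation, WHERE filters rows before.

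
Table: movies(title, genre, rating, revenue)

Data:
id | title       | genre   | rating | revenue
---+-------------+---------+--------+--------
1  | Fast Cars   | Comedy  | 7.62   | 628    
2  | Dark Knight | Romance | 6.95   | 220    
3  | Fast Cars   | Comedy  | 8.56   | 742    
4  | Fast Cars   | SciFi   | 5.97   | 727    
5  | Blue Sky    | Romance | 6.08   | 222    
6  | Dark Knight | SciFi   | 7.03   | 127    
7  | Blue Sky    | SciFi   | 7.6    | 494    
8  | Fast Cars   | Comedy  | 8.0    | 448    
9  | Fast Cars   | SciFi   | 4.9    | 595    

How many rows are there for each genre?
SELECT genre, COUNT(*) as count
FROM movies
GROUP BY genre

Result:
  Comedy: 3
  Romance: 2
  SciFi: 4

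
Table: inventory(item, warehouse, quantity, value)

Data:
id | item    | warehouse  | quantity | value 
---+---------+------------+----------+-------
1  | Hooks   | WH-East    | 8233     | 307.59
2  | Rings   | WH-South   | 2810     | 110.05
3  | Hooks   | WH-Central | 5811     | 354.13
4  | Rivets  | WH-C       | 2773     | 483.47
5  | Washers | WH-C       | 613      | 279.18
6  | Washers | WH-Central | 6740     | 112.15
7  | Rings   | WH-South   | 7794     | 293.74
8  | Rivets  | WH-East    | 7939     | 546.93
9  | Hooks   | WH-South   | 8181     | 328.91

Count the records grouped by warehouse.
SELECT warehouse, COUNT(*) as count
FROM inventory
GROUP BY warehouse

Result:
  WH-C: 2
  WH-Central: 2
  WH-East: 2
  WH-South: 3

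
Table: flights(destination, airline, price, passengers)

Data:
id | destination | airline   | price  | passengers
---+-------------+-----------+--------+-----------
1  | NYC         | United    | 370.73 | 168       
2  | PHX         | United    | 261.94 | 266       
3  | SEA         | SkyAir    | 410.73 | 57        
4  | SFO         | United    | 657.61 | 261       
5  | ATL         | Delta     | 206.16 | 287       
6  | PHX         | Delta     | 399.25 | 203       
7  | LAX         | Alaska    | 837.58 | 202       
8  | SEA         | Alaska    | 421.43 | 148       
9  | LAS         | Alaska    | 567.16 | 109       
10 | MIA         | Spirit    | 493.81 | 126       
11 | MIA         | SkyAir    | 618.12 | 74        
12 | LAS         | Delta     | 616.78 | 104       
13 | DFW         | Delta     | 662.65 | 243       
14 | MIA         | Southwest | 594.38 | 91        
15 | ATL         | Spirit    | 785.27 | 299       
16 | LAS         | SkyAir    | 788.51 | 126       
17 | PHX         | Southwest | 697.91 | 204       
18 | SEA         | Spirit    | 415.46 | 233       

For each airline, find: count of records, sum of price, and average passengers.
SELECT airline,
       COUNT(*) as cnt,
       SUM(price) as total_price,
       AVG(passengers) as avg_passengers
FROM flights
GROUP BY airline

Result:
  Alaska: 3 records, 1826.17 total price, 153.00 avg passengers
  Delta: 4 records, 1884.84 total price, 209.25 avg passengers
  SkyAir: 3 records, 1817.36 total price, 85.67 avg passengers
  Southwest: 2 records, 1292.29 total price, 147.50 avg passengers
  Spirit: 3 records, 1694.54 total price, 219.33 avg passengers
  United: 3 records, 1290.28 total price, 231.67 avg passengers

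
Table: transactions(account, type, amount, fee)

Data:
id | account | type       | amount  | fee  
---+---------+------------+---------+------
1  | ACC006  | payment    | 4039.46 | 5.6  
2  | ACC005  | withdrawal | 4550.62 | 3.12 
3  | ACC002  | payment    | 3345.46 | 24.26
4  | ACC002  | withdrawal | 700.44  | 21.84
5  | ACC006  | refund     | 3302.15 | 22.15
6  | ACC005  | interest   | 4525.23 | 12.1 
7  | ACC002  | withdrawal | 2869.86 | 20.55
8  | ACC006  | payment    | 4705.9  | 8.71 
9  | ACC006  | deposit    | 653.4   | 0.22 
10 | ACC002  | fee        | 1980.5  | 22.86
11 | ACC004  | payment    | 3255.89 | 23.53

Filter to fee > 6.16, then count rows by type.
SELECT type, COUNT(*)
FROM transactions
WHERE fee > 6.16
GROUP BY type

Note: WHERE filters rows before grouping.

Result:
  fee: 1
  interest: 1
  payment: 3
  refund: 1
  withdrawal: 2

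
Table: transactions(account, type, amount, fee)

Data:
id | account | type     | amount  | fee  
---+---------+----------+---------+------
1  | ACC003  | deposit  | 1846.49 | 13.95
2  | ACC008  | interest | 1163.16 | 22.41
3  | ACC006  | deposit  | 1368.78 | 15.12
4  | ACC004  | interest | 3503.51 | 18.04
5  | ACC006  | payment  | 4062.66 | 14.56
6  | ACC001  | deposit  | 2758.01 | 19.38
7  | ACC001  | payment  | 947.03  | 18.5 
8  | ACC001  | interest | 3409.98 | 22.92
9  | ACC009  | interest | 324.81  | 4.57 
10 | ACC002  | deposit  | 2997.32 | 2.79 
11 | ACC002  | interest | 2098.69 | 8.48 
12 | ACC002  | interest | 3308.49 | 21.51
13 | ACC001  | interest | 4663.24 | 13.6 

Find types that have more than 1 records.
SELECT type, COUNT(*) as cnt
FROM transactions
GROUP BY type
HAVING COUNT(*) > 1

Result:
  deposit: 4
  interest: 7
  payment: 2

Note: HAVING filters groups after aggregation, WHERE filters rows before.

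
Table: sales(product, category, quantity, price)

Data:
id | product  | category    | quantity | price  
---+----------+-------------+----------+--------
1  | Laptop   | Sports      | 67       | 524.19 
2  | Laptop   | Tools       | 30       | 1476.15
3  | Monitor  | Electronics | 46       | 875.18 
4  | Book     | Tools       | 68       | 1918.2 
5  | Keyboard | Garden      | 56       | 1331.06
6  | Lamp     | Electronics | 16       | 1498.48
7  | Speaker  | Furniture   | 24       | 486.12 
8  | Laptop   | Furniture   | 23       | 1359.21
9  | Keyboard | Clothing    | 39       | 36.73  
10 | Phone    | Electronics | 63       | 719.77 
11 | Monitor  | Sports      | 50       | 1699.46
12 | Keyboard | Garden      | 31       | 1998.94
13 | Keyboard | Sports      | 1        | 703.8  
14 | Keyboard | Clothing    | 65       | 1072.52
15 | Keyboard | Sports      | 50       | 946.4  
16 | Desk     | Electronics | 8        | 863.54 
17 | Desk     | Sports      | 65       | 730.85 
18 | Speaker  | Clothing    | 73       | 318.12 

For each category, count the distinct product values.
SELECT category, COUNT(DISTINCT product)
FROM sales
GROUP BY category

Result:
  Clothing: 2 distinct
  Electronics: 4 distinct
  Furniture: 2 distinct
  Garden: 1 distinct
  Sports: 4 distinct
  Tools: 2 distinct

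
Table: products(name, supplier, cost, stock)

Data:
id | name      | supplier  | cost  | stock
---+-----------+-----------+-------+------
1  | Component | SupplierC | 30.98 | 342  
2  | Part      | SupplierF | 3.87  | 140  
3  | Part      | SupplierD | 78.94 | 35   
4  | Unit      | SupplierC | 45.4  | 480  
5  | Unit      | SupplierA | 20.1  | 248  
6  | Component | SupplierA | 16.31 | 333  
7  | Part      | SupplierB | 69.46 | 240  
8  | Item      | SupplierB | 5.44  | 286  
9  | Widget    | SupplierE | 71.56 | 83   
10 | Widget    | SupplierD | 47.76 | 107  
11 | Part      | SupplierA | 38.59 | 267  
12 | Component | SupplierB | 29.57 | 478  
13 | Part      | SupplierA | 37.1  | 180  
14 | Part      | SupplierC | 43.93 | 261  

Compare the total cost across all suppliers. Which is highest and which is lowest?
SELECT supplier, SUM(cost)
FROM products
GROUP BY supplier
ORDER BY SUM(cost)

All groups:
  SupplierF: 3.87
  SupplierE: 71.56
  SupplierB: 104.47
  SupplierA: 112.10
  SupplierC: 120.31
  SupplierD: 126.70

Highest: SupplierD (126.70)
Lowest: SupplierF (3.87)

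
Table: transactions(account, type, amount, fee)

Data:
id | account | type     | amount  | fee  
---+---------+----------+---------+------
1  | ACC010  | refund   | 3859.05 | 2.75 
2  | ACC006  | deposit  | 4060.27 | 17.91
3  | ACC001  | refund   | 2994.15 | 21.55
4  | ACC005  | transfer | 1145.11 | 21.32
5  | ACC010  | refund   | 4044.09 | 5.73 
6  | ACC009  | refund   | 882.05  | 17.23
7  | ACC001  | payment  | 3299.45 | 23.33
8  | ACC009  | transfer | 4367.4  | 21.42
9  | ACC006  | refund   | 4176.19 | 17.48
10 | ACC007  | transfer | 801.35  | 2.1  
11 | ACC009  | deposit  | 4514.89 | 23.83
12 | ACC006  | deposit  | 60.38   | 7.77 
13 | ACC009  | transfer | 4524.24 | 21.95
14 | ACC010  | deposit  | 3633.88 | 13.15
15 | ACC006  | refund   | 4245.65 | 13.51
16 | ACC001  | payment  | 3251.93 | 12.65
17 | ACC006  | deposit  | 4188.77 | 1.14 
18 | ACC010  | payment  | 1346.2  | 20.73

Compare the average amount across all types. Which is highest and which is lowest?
SELECT type, AVG(amount)
FROM transactions
GROUP BY type
ORDER BY AVG(amount)

All groups:
  payment: 2632.53
  transfer: 2709.53
  deposit: 3291.64
  refund: 3366.86

Highest: refund (3366.86)
Lowest: payment (2632.53)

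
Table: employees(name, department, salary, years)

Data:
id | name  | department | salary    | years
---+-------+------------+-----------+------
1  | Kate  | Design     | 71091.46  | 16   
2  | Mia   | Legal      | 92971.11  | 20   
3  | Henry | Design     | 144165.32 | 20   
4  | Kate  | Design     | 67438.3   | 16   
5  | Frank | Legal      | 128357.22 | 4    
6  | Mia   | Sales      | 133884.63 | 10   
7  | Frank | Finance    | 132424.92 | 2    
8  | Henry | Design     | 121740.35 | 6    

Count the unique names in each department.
SELECT department, COUNT(DISTINCT name)
FROM employees
GROUP BY department

Result:
  Design: 2 distinct
  Finance: 1 distinct
  Legal: 2 distinct
  Sales: 1 distinct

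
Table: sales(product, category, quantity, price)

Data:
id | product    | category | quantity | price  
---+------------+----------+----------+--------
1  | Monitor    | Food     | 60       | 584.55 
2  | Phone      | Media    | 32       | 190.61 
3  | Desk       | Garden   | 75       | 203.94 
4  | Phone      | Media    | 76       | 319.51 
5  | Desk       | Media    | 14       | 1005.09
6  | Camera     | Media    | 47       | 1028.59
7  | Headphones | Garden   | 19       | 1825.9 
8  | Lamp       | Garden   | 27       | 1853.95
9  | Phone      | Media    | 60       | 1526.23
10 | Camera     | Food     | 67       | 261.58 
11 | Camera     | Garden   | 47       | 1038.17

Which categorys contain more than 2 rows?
SELECT category, COUNT(*) as cnt
FROM sales
GROUP BY category
HAVING COUNT(*) > 2

Result:
  Garden: 4
  Media: 5

Note: HAVING filters groups after aggregation, WHERE filters rows before.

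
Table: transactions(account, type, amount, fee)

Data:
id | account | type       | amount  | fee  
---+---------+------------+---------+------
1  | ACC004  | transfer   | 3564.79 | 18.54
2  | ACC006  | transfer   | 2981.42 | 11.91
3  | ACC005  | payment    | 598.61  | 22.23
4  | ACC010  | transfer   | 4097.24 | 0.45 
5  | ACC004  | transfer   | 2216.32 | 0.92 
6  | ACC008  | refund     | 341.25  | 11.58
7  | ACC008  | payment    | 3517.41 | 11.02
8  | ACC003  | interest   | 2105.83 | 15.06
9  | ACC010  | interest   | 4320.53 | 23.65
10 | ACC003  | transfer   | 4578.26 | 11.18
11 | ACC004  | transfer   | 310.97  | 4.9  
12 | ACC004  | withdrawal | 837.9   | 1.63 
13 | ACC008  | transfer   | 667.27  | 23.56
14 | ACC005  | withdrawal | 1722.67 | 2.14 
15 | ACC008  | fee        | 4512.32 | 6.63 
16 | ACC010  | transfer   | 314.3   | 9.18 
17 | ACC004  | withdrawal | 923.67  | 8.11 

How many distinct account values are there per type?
SELECT type, COUNT(DISTINCT account)
FROM transactions
GROUP BY type

Result:
  fee: 1 distinct
  interest: 2 distinct
  payment: 2 distinct
  refund: 1 distinct
  transfer: 5 distinct
  withdrawal: 2 distinct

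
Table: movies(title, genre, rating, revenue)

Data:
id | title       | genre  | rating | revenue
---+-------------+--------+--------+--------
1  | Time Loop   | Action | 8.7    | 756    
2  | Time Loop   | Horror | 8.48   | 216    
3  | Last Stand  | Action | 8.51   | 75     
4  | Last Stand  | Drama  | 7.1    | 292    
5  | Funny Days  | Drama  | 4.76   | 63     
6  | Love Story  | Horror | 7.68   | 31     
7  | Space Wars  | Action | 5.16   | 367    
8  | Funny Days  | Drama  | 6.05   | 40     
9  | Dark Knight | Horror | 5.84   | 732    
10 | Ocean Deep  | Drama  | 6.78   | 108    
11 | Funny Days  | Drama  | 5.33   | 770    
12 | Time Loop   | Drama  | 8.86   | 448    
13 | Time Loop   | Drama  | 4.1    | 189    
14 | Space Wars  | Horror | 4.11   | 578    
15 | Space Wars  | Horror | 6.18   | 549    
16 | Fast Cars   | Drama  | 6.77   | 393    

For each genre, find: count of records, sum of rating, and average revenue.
SELECT genre,
       COUNT(*) as cnt,
       SUM(rating) as total_rating,
       AVG(revenue) as avg_revenue
FROM movies
GROUP BY genre

Result:
  Action: 3 records, 22.37 total rating, 399.33 avg revenue
  Drama: 8 records, 49.75 total rating, 287.88 avg revenue
  Horror: 5 records, 32.29 total rating, 421.20 avg revenue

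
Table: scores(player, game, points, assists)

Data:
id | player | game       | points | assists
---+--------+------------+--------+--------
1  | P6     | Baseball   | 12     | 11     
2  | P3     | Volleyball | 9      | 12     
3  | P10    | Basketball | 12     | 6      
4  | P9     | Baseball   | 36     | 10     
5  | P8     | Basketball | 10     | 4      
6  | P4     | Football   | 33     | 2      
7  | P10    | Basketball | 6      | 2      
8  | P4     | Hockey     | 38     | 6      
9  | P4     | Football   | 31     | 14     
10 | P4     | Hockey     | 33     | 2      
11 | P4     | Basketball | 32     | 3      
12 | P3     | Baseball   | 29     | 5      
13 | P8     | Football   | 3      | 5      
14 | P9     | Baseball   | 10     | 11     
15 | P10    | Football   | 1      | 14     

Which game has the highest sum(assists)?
SELECT game, SUM(assists) as val
FROM scores
GROUP BY game
ORDER BY val DESC
LIMIT 1

Result: Baseball with sum(assists) = 37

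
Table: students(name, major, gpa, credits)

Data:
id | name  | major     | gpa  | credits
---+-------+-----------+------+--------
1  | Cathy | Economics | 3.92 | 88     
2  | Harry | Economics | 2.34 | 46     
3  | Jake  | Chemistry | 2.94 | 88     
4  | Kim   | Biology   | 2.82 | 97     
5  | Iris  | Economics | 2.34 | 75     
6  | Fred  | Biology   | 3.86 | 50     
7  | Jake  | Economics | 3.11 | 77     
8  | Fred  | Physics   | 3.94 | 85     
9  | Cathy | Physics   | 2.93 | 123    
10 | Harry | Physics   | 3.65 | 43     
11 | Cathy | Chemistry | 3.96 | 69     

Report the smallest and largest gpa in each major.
SELECT major, MIN(gpa), MAX(gpa)
FROM students
GROUP BY major

Result:
  Biology: min=2.82, max=3.86
  Chemistry: min=2.94, max=3.96
  Economics: min=2.34, max=3.92
  Physics: min=2.93, max=3.94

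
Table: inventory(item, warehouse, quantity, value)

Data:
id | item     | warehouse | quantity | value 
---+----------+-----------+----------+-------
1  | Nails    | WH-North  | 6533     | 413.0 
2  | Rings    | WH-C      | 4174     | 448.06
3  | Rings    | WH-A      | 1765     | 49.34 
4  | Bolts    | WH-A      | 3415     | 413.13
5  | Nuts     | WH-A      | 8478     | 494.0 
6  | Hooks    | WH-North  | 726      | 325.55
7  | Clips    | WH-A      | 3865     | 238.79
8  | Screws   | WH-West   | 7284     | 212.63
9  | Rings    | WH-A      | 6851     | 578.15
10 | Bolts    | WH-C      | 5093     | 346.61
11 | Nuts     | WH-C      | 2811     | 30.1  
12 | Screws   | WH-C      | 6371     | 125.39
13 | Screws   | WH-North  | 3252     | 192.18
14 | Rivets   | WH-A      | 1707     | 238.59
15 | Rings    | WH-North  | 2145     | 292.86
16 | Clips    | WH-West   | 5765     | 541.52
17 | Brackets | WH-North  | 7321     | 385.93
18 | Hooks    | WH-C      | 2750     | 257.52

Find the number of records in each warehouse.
SELECT warehouse, COUNT(*) as count
FROM inventory
GROUP BY warehouse

Result:
  WH-A: 6
  WH-C: 5
  WH-North: 5
  WH-West: 2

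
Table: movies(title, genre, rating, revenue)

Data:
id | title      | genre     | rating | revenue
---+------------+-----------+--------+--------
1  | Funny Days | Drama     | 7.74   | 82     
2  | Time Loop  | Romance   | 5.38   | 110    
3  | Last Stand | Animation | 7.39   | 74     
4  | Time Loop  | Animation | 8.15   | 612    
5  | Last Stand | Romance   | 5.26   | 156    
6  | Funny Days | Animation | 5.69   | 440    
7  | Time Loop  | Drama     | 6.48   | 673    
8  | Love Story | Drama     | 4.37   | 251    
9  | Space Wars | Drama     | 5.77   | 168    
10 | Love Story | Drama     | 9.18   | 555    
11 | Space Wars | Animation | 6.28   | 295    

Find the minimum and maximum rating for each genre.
SELECT genre, MIN(rating), MAX(rating)
FROM movies
GROUP BY genre

Result:
  Animation: min=5.69, max=8.15
  Drama: min=4.37, max=9.18
  Romance: min=5.26, max=5.38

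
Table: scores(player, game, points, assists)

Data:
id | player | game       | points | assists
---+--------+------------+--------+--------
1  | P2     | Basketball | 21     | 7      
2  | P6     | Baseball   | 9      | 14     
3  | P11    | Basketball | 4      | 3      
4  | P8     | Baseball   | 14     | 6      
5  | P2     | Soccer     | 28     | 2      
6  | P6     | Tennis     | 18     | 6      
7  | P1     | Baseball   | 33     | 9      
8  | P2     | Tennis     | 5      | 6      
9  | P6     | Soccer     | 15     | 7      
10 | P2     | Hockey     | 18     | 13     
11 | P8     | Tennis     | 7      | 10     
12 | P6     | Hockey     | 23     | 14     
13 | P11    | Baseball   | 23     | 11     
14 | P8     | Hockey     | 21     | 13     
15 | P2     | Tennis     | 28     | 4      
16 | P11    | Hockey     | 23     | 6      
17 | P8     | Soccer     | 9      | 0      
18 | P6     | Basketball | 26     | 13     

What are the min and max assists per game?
SELECT game, MIN(assists), MAX(assists)
FROM scores
GROUP BY game

Result:
  Baseball: min=6, max=14
  Basketball: min=3, max=13
  Hockey: min=6, max=14
  Soccer: min=0, max=7
  Tennis: min=4, max=10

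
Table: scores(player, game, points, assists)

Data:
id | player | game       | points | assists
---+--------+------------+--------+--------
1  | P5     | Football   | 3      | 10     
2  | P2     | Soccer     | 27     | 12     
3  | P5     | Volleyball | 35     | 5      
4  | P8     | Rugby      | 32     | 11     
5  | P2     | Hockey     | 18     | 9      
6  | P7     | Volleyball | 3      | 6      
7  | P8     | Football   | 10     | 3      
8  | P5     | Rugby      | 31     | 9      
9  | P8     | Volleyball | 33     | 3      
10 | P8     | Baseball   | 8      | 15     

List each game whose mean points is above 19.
SELECT game, AVG(points)
FROM scores
GROUP BY game
HAVING AVG(points) > 19

Result:
  Rugby: avg=31.50
  Soccer: avg=27.00
  Volleyball: avg=23.67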